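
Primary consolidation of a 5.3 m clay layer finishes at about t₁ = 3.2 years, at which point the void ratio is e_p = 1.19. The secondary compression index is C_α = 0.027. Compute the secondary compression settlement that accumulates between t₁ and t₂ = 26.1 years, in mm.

S_s ≈ 59.6 mm

Secondary compression: S_s = C_α·H/(1+e_p)·log₁₀(t₂/t₁)
S_s = 0.027×5.3/(1+1.19)×log₁₀(26.1/3.2)
    = 0.06534 × 0.9115 = 0.05956 m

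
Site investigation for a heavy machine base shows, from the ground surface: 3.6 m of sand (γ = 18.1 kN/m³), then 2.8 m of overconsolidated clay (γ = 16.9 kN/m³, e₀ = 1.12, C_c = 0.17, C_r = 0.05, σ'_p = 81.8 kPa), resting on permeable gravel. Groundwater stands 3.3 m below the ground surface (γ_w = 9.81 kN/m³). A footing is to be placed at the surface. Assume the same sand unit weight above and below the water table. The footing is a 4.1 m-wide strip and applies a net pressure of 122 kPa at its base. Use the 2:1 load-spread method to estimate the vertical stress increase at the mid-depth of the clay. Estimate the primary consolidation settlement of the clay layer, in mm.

Mid-depth of clay below the ground surface: z = 3.6 + 2.8/2 = 5 m.
Total vertical stress at mid-clay: σ_v = 18.1×3.6 + 16.9×1.4 = 88.82 kPa.
Pore pressure: u = 9.81×(5 − 3.3) = 16.677 kPa.
Initial effective stress: σ'_0 = σ_v − u = 88.82 − 16.677 = 72.143 kPa.
Stress increase at mid-clay by the 2:1 spreading method:
Δσ = qB/(B+z) = 122×4.1/(4.1+5) = 54.967 kPa
Final effective stress: σ'_f = 72.143 + 54.967 = 127.11 kPa.
σ'_f = 127.11 > σ'_p = 81.8 kPa, so the stress path crosses the preconsolidation pressure — recompression up to σ'_p, then virgin compression beyond:
S_c = H/(1+e₀)·[C_r·log₁₀(σ'_p/σ'_0) + C_c·log₁₀(σ'_f/σ'_p)]
    = 2.8/2.12 × [0.05×log₁₀(81.8/72.143) + 0.17×log₁₀(127.11/81.8)]
    = 1.3208 × [0.002728 + 0.032542] = 0.04658 m

S_c ≈ 46.6 mm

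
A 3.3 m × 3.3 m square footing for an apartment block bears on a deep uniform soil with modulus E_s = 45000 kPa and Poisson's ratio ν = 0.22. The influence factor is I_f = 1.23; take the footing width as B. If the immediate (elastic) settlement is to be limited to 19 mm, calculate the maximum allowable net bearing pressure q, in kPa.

S_e = q·B·(1−ν²)/E_s · I_f  ⇒  q = S_e·E_s / (B·(1−ν²)·I_f).
q = 0.019 × 45000 / (3.3 × 0.9516 × 1.23) = 221.4 kPa

q ≈ 221 kPa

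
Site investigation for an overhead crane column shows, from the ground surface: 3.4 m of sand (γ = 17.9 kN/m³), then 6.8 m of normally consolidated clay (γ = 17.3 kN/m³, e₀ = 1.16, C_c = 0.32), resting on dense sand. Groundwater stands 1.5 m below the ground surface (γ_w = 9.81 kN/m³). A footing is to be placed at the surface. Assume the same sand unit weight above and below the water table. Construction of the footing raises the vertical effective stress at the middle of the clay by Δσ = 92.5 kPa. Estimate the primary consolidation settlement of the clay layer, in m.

S_c ≈ 0.377 m

Mid-depth of clay below the ground surface: z = 3.4 + 6.8/2 = 6.8 m.
Total vertical stress at mid-clay: σ_v = 17.9×3.4 + 17.3×3.4 = 119.68 kPa.
Pore pressure: u = 9.81×(6.8 − 1.5) = 51.993 kPa.
Initial effective stress: σ'_0 = σ_v − u = 119.68 − 51.993 = 67.687 kPa.
Final effective stress: σ'_f = σ'_0 + Δσ = 67.687 + 92.5 = 160.19 kPa.
Normally consolidated clay, so the full stress increment lies on the virgin compression line:
S_c = C_c·H/(1+e₀)·log₁₀(σ'_f/σ'_0) = 0.32×6.8/(1+1.16)×log₁₀(160.19/67.687)
    = 1.0074 × 0.37413 = 0.3769 m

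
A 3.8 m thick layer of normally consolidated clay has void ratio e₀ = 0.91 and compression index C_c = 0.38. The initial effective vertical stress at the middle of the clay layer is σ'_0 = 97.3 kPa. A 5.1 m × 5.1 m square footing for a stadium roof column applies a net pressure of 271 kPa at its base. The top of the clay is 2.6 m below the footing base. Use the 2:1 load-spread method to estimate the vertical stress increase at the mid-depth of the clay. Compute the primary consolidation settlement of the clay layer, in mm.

S_c ≈ 190 mm

Mid-depth of clay below the footing base: z = 2.6 + 3.8/2 = 4.5 m.
Stress increase at mid-clay by the 2:1 spreading method:
Δσ = qBL/((B+z)(L+z)) = 271×5.1×5.1/((5.1+4.5)(5.1+4.5)) = 76.483 kPa
Final effective stress: σ'_f = σ'_0 + Δσ = 97.3 + 76.483 = 173.78 kPa.
Normally consolidated clay, so the full stress increment lies on the virgin compression line:
S_c = C_c·H/(1+e₀)·log₁₀(σ'_f/σ'_0) = 0.38×3.8/(1+0.91)×log₁₀(173.78/97.3)
    = 0.75602 × 0.25189 = 0.1904 m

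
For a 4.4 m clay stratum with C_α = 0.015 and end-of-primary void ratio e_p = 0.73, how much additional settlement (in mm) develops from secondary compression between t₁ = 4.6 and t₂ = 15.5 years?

Secondary compression: S_s = C_α·H/(1+e_p)·log₁₀(t₂/t₁)
S_s = 0.015×4.4/(1+0.73)×log₁₀(15.5/4.6)
    = 0.03815 × 0.5276 = 0.02013 m

S_s ≈ 20.1 mm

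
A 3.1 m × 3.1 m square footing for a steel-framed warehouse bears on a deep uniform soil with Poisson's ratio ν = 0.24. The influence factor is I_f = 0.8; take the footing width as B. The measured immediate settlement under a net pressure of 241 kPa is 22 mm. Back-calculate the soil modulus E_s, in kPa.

S_e = q·B·(1−ν²)/E_s · I_f  ⇒  E_s = q·B·(1−ν²)·I_f / S_e.
E_s = 241 × 3.1 × 0.9424 × 0.8 / 0.022 = 25600 kPa

E_s ≈ 25600 kPa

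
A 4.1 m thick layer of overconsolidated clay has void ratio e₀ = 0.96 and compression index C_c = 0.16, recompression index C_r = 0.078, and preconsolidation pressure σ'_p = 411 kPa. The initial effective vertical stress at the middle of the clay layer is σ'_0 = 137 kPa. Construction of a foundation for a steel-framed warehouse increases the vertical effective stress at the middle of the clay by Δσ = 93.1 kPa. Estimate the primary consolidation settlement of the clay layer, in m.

S_c ≈ 0.0367 m

Final effective stress: σ'_f = 137 + 93.1 = 230.1 kPa.
σ'_f = 230.1 ≤ σ'_p = 411 kPa, so the clay remains overconsolidated and only the recompression index applies:
S_c = C_r·H/(1+e₀)·log₁₀(σ'_f/σ'_0) = 0.078×4.1/1.96×log₁₀(230.1/137)
    = 0.16316 × 0.2252 = 0.03674 m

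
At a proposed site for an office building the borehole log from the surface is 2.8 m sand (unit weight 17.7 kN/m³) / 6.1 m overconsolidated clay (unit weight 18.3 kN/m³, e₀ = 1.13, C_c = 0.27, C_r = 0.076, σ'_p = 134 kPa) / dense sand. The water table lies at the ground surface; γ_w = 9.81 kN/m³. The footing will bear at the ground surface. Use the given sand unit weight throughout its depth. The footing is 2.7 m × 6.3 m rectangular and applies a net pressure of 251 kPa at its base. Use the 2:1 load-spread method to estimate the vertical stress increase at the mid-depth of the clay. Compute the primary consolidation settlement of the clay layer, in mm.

Mid-depth of clay below the ground surface: z = 2.8 + 6.1/2 = 5.85 m.
Total vertical stress at mid-clay: σ_v = 17.7×2.8 + 18.3×3.05 = 105.38 kPa.
Pore pressure: u = 9.81×(5.85 − 0) = 57.389 kPa.
Initial effective stress: σ'_0 = σ_v − u = 105.38 − 57.389 = 47.991 kPa.
Stress increase at mid-clay by the 2:1 spreading method:
Δσ = qBL/((B+z)(L+z)) = 251×2.7×6.3/((2.7+5.85)(6.3+5.85)) = 41.099 kPa
Final effective stress: σ'_f = 47.991 + 41.099 = 89.09 kPa.
σ'_f = 89.09 ≤ σ'_p = 134 kPa, so the clay remains overconsolidated and only the recompression index applies:
S_c = C_r·H/(1+e₀)·log₁₀(σ'_f/σ'_0) = 0.076×6.1/2.13×log₁₀(89.09/47.991)
    = 0.21765 × 0.26867 = 0.05848 m

S_c ≈ 58.5 mm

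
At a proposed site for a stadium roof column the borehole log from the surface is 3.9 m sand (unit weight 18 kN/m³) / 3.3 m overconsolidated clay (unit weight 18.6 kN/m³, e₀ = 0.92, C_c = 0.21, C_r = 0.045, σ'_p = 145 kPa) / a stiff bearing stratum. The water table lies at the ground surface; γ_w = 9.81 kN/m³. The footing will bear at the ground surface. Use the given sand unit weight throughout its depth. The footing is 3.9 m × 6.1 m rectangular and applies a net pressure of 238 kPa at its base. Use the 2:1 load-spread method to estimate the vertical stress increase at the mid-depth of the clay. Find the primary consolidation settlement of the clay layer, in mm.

Mid-depth of clay below the ground surface: z = 3.9 + 3.3/2 = 5.55 m.
Total vertical stress at mid-clay: σ_v = 18×3.9 + 18.6×1.65 = 100.89 kPa.
Pore pressure: u = 9.81×(5.55 − 0) = 54.446 kPa.
Initial effective stress: σ'_0 = σ_v − u = 100.89 − 54.446 = 46.444 kPa.
Stress increase at mid-clay by the 2:1 spreading method:
Δσ = qBL/((B+z)(L+z)) = 238×3.9×6.1/((3.9+5.55)(6.1+5.55)) = 51.43 kPa
Final effective stress: σ'_f = 46.444 + 51.43 = 97.874 kPa.
σ'_f = 97.874 ≤ σ'_p = 145 kPa, so the clay remains overconsolidated and only the recompression index applies:
S_c = C_r·H/(1+e₀)·log₁₀(σ'_f/σ'_0) = 0.045×3.3/1.92×log₁₀(97.874/46.444)
    = 0.077346 × 0.32374 = 0.02504 m

S_c ≈ 25 mm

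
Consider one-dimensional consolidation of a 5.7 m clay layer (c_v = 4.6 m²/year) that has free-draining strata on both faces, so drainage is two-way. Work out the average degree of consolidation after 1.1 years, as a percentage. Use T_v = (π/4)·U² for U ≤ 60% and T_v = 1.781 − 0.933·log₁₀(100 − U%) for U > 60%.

U ≈ 82.6 %

Drainage path length: H_d = H/2 = 2.85 m (double drainage).
T_v = c_v·t/H_d² = 4.6×1.1/2.85² = 0.62296.
T_v = 0.62296 corresponds to the U > 60% branch:
U = 1 − 10^((1.781 − T_v)/0.933)/100 = 0.8257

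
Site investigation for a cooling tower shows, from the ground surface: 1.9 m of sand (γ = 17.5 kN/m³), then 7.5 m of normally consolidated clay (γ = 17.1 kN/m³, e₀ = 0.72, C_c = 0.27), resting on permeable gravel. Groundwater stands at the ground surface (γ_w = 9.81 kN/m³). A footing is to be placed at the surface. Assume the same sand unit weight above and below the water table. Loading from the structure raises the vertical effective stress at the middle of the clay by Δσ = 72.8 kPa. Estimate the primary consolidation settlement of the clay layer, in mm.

Mid-depth of clay below the ground surface: z = 1.9 + 7.5/2 = 5.65 m.
Total vertical stress at mid-clay: σ_v = 17.5×1.9 + 17.1×3.75 = 97.375 kPa.
Pore pressure: u = 9.81×(5.65 − 0) = 55.427 kPa.
Initial effective stress: σ'_0 = σ_v − u = 97.375 − 55.427 = 41.948 kPa.
Final effective stress: σ'_f = σ'_0 + Δσ = 41.948 + 72.8 = 114.75 kPa.
Normally consolidated clay, so the full stress increment lies on the virgin compression line:
S_c = C_c·H/(1+e₀)·log₁₀(σ'_f/σ'_0) = 0.27×7.5/(1+0.72)×log₁₀(114.75/41.948)
    = 1.1773 × 0.43704 = 0.5145 m

S_c ≈ 515 mm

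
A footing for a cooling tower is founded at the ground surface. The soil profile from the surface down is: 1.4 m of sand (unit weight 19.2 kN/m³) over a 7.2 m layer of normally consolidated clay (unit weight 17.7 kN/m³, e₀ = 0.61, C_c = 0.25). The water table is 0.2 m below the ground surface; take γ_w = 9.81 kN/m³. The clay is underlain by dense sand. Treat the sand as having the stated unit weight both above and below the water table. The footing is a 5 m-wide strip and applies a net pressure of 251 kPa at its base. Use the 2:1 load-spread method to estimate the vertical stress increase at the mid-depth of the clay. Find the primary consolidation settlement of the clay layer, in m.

S_c ≈ 0.659 m

Mid-depth of clay below the ground surface: z = 1.4 + 7.2/2 = 5 m.
Total vertical stress at mid-clay: σ_v = 19.2×1.4 + 17.7×3.6 = 90.6 kPa.
Pore pressure: u = 9.81×(5 − 0.2) = 47.088 kPa.
Initial effective stress: σ'_0 = σ_v − u = 90.6 − 47.088 = 43.512 kPa.
Stress increase at mid-clay by the 2:1 spreading method:
Δσ = qB/(B+z) = 251×5/(5+5) = 125.5 kPa
Final effective stress: σ'_f = σ'_0 + Δσ = 43.512 + 125.5 = 169.01 kPa.
Normally consolidated clay, so the full stress increment lies on the virgin compression line:
S_c = C_c·H/(1+e₀)·log₁₀(σ'_f/σ'_0) = 0.25×7.2/(1+0.61)×log₁₀(169.01/43.512)
    = 1.118 × 0.5893 = 0.6588 m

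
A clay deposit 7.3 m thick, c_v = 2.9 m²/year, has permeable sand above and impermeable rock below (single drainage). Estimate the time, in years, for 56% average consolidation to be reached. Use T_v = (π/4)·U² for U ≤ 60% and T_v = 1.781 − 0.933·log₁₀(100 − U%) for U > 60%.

Drainage path length: H_d = H = 7.3 m (single drainage).
U ≤ 60%: T_v = (π/4)·U² = (π/4)×0.56² = 0.2463.
t = T_v·H_d²/c_v = 0.2463×7.3²/2.9 = 4.526 years.

t ≈ 4.53 years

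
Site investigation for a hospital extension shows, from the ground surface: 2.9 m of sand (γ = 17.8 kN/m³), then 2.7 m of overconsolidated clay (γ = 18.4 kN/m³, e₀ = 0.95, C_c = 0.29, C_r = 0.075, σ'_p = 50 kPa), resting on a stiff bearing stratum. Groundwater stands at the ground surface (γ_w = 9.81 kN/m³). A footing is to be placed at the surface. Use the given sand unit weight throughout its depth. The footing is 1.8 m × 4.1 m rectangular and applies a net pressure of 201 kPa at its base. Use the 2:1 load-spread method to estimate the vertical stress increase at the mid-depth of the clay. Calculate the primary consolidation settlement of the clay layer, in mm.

Mid-depth of clay below the ground surface: z = 2.9 + 2.7/2 = 4.25 m.
Total vertical stress at mid-clay: σ_v = 17.8×2.9 + 18.4×1.35 = 76.46 kPa.
Pore pressure: u = 9.81×(4.25 − 0) = 41.693 kPa.
Initial effective stress: σ'_0 = σ_v − u = 76.46 − 41.693 = 34.767 kPa.
Stress increase at mid-clay by the 2:1 spreading method:
Δσ = qBL/((B+z)(L+z)) = 201×1.8×4.1/((1.8+4.25)(4.1+4.25)) = 29.364 kPa
Final effective stress: σ'_f = 34.767 + 29.364 = 64.131 kPa.
σ'_f = 64.131 > σ'_p = 50 kPa, so the stress path crosses the preconsolidation pressure — recompression up to σ'_p, then virgin compression beyond:
S_c = H/(1+e₀)·[C_r·log₁₀(σ'_p/σ'_0) + C_c·log₁₀(σ'_f/σ'_p)]
    = 2.7/1.95 × [0.075×log₁₀(50/34.767) + 0.29×log₁₀(64.131/50)]
    = 1.3846 × [0.011835 + 0.031348] = 0.05979 m

S_c ≈ 59.8 mm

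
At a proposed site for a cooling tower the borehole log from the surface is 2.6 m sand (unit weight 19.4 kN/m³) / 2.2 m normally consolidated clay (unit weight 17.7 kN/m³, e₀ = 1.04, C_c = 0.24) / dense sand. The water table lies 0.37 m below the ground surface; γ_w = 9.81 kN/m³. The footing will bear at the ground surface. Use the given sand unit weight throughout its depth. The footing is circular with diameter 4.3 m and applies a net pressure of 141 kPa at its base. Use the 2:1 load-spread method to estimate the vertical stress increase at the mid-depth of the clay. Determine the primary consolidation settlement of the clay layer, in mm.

S_c ≈ 83.1 mm

Mid-depth of clay below the ground surface: z = 2.6 + 2.2/2 = 3.7 m.
Total vertical stress at mid-clay: σ_v = 19.4×2.6 + 17.7×1.1 = 69.91 kPa.
Pore pressure: u = 9.81×(3.7 − 0.37) = 32.667 kPa.
Initial effective stress: σ'_0 = σ_v − u = 69.91 − 32.667 = 37.243 kPa.
Stress increase at mid-clay by the 2:1 spreading method:
Δσ ≈ qD²/(D+z)² = 141×4.3²/(4.3+3.7)² = 40.736 kPa
Final effective stress: σ'_f = σ'_0 + Δσ = 37.243 + 40.736 = 77.979 kPa.
Normally consolidated clay, so the full stress increment lies on the virgin compression line:
S_c = C_c·H/(1+e₀)·log₁₀(σ'_f/σ'_0) = 0.24×2.2/(1+1.04)×log₁₀(77.979/37.243)
    = 0.25882 × 0.32093 = 0.08306 m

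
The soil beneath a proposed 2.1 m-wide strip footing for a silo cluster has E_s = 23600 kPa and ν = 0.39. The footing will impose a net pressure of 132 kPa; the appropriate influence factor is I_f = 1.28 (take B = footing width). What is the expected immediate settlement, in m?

S_e ≈ 0.0127 m

Immediate (elastic) settlement: S_e = q·B·(1−ν²)/E_s · I_f.
S_e = 132 × 2.1 × (1 − 0.39²) / 23600 × 1.28
    = 132 × 2.1 × 0.8479 / 23600 × 1.28
    = 0.01275 m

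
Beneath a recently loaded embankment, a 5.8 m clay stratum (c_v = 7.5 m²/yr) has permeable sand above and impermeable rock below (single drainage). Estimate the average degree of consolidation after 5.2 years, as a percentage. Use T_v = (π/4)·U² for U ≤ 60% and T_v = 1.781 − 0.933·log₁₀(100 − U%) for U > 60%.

Drainage path length: H_d = H = 5.8 m (single drainage).
T_v = c_v·t/H_d² = 7.5×5.2/5.8² = 1.1593.
T_v = 1.1593 corresponds to the U > 60% branch:
U = 1 − 10^((1.781 − T_v)/0.933)/100 = 0.9536

U ≈ 95.4 %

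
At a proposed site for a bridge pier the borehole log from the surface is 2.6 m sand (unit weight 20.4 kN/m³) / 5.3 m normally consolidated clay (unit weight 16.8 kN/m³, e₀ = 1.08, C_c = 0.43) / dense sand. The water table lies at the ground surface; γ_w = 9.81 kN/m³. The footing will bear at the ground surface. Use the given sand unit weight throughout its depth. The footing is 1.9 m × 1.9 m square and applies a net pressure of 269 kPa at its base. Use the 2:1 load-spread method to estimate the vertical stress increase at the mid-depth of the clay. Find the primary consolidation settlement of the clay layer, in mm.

S_c ≈ 164 mm

Mid-depth of clay below the ground surface: z = 2.6 + 5.3/2 = 5.25 m.
Total vertical stress at mid-clay: σ_v = 20.4×2.6 + 16.8×2.65 = 97.56 kPa.
Pore pressure: u = 9.81×(5.25 − 0) = 51.503 kPa.
Initial effective stress: σ'_0 = σ_v − u = 97.56 − 51.503 = 46.057 kPa.
Stress increase at mid-clay by the 2:1 spreading method:
Δσ = qBL/((B+z)(L+z)) = 269×1.9×1.9/((1.9+5.25)(1.9+5.25)) = 18.995 kPa
Final effective stress: σ'_f = σ'_0 + Δσ = 46.057 + 18.995 = 65.052 kPa.
Normally consolidated clay, so the full stress increment lies on the virgin compression line:
S_c = C_c·H/(1+e₀)·log₁₀(σ'_f/σ'_0) = 0.43×5.3/(1+1.08)×log₁₀(65.052/46.057)
    = 1.0957 × 0.14997 = 0.1643 m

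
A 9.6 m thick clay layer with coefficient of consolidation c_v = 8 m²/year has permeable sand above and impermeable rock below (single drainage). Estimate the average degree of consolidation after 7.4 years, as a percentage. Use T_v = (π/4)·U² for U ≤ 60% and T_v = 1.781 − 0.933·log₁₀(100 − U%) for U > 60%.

Drainage path length: H_d = H = 9.6 m (single drainage).
T_v = c_v·t/H_d² = 8×7.4/9.6² = 0.64236.
T_v = 0.64236 corresponds to the U > 60% branch:
U = 1 − 10^((1.781 − T_v)/0.933)/100 = 0.8339

U ≈ 83.4 %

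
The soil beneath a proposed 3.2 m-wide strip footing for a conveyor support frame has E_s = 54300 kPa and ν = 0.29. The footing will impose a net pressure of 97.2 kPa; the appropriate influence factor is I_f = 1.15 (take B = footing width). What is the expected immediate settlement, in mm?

Immediate (elastic) settlement: S_e = q·B·(1−ν²)/E_s · I_f.
S_e = 97.2 × 3.2 × (1 − 0.29²) / 54300 × 1.15
    = 97.2 × 3.2 × 0.9159 / 54300 × 1.15
    = 0.006033 m = 6.033 mm

S_e ≈ 6.03 mm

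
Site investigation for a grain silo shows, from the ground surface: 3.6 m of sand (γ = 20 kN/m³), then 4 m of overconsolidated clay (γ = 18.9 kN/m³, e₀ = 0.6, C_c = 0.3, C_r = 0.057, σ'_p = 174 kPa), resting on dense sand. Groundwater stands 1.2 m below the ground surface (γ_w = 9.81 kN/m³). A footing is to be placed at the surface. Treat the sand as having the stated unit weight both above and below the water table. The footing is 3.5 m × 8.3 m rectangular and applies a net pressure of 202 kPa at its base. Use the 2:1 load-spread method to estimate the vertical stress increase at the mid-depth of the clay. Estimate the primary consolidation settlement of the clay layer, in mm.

Mid-depth of clay below the ground surface: z = 3.6 + 4/2 = 5.6 m.
Total vertical stress at mid-clay: σ_v = 20×3.6 + 18.9×2 = 109.8 kPa.
Pore pressure: u = 9.81×(5.6 − 1.2) = 43.164 kPa.
Initial effective stress: σ'_0 = σ_v − u = 109.8 − 43.164 = 66.636 kPa.
Stress increase at mid-clay by the 2:1 spreading method:
Δσ = qBL/((B+z)(L+z)) = 202×3.5×8.3/((3.5+5.6)(8.3+5.6)) = 46.392 kPa
Final effective stress: σ'_f = 66.636 + 46.392 = 113.03 kPa.
σ'_f = 113.03 ≤ σ'_p = 174 kPa, so the clay remains overconsolidated and only the recompression index applies:
S_c = C_r·H/(1+e₀)·log₁₀(σ'_f/σ'_0) = 0.057×4/1.6×log₁₀(113.03/66.636)
    = 0.1425 × 0.22948 = 0.0327 m

S_c ≈ 32.7 mm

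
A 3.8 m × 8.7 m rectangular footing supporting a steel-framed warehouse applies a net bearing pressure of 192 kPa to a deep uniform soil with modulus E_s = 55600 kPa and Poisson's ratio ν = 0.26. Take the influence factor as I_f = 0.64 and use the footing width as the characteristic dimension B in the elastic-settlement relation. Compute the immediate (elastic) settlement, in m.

Immediate (elastic) settlement: S_e = q·B·(1−ν²)/E_s · I_f.
S_e = 192 × 3.8 × (1 − 0.26²) / 55600 × 0.64
    = 192 × 3.8 × 0.9324 / 55600 × 0.64
    = 0.007831 m

S_e ≈ 0.00783 m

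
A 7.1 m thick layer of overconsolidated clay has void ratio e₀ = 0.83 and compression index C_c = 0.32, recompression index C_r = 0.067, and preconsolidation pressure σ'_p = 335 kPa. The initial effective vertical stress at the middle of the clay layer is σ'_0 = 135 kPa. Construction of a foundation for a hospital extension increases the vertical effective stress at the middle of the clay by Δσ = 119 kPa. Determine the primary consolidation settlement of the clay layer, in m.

S_c ≈ 0.0714 m

Final effective stress: σ'_f = 135 + 119 = 254 kPa.
σ'_f = 254 ≤ σ'_p = 335 kPa, so the clay remains overconsolidated and only the recompression index applies:
S_c = C_r·H/(1+e₀)·log₁₀(σ'_f/σ'_0) = 0.067×7.1/1.83×log₁₀(254/135)
    = 0.25995 × 0.2745 = 0.07136 m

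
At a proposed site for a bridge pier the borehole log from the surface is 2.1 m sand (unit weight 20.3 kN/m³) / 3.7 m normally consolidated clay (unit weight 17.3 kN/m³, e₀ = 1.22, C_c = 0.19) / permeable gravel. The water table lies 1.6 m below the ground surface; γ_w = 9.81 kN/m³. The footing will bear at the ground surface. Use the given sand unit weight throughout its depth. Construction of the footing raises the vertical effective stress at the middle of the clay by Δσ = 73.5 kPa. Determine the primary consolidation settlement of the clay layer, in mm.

Mid-depth of clay below the ground surface: z = 2.1 + 3.7/2 = 3.95 m.
Total vertical stress at mid-clay: σ_v = 20.3×2.1 + 17.3×1.85 = 74.635 kPa.
Pore pressure: u = 9.81×(3.95 − 1.6) = 23.054 kPa.
Initial effective stress: σ'_0 = σ_v − u = 74.635 − 23.054 = 51.581 kPa.
Final effective stress: σ'_f = σ'_0 + Δσ = 51.581 + 73.5 = 125.08 kPa.
Normally consolidated clay, so the full stress increment lies on the virgin compression line:
S_c = C_c·H/(1+e₀)·log₁₀(σ'_f/σ'_0) = 0.19×3.7/(1+1.22)×log₁₀(125.08/51.581)
    = 0.31667 × 0.3847 = 0.1218 m

S_c ≈ 122 mm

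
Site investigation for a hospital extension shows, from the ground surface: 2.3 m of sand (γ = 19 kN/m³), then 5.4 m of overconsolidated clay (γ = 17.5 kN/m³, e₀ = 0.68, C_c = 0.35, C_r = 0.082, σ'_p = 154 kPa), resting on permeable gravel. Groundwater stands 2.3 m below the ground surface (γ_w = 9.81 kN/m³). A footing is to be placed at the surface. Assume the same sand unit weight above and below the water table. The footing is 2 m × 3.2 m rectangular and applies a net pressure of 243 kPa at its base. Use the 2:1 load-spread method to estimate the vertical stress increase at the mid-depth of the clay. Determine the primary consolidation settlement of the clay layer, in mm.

Mid-depth of clay below the ground surface: z = 2.3 + 5.4/2 = 5 m.
Total vertical stress at mid-clay: σ_v = 19×2.3 + 17.5×2.7 = 90.95 kPa.
Pore pressure: u = 9.81×(5 − 2.3) = 26.487 kPa.
Initial effective stress: σ'_0 = σ_v − u = 90.95 − 26.487 = 64.463 kPa.
Stress increase at mid-clay by the 2:1 spreading method:
Δσ = qBL/((B+z)(L+z)) = 243×2×3.2/((2+5)(3.2+5)) = 27.094 kPa
Final effective stress: σ'_f = 64.463 + 27.094 = 91.557 kPa.
σ'_f = 91.557 ≤ σ'_p = 154 kPa, so the clay remains overconsolidated and only the recompression index applies:
S_c = C_r·H/(1+e₀)·log₁₀(σ'_f/σ'_0) = 0.082×5.4/1.68×log₁₀(91.557/64.463)
    = 0.26357 × 0.15238 = 0.04016 m

S_c ≈ 40.2 mm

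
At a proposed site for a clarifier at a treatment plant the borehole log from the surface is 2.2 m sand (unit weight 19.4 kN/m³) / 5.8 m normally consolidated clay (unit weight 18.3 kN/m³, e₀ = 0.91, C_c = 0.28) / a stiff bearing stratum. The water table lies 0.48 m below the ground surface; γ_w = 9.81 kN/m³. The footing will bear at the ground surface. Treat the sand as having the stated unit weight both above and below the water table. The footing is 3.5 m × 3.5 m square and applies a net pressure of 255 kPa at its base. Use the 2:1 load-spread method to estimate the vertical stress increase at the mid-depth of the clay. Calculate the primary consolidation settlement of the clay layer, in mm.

S_c ≈ 225 mm

Mid-depth of clay below the ground surface: z = 2.2 + 5.8/2 = 5.1 m.
Total vertical stress at mid-clay: σ_v = 19.4×2.2 + 18.3×2.9 = 95.75 kPa.
Pore pressure: u = 9.81×(5.1 − 0.48) = 45.322 kPa.
Initial effective stress: σ'_0 = σ_v − u = 95.75 − 45.322 = 50.428 kPa.
Stress increase at mid-clay by the 2:1 spreading method:
Δσ = qBL/((B+z)(L+z)) = 255×3.5×3.5/((3.5+5.1)(3.5+5.1)) = 42.236 kPa
Final effective stress: σ'_f = σ'_0 + Δσ = 50.428 + 42.236 = 92.664 kPa.
Normally consolidated clay, so the full stress increment lies on the virgin compression line:
S_c = C_c·H/(1+e₀)·log₁₀(σ'_f/σ'_0) = 0.28×5.8/(1+0.91)×log₁₀(92.664/50.428)
    = 0.85026 × 0.26424 = 0.2247 m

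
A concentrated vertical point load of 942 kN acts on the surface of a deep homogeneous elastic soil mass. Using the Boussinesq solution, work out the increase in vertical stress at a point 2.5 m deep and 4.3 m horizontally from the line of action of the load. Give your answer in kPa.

Δσ_z ≈ 2.31 kPa

Boussinesq vertical stress below a point load on an elastic half-space:
Δσ_z = 3P/(2πz²) · [1 + (r/z)²]^(−5/2)
r/z = 4.3/2.5 = 1.72; [1+(r/z)²]^(−5/2) = 0.032078.
Δσ_z = 3×942/(2π×2.5²) × 0.032078 = 71.963 × 0.032078 = 2.308 kPa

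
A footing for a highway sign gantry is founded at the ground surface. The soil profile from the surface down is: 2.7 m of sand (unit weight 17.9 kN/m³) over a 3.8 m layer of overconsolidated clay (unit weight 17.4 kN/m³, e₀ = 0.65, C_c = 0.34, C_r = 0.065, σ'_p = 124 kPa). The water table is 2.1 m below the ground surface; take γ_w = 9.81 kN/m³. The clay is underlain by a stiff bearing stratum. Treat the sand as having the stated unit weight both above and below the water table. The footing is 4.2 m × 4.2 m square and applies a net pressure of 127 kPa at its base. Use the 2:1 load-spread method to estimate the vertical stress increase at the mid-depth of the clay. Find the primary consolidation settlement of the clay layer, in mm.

Mid-depth of clay below the ground surface: z = 2.7 + 3.8/2 = 4.6 m.
Total vertical stress at mid-clay: σ_v = 17.9×2.7 + 17.4×1.9 = 81.39 kPa.
Pore pressure: u = 9.81×(4.6 − 2.1) = 24.525 kPa.
Initial effective stress: σ'_0 = σ_v − u = 81.39 − 24.525 = 56.865 kPa.
Stress increase at mid-clay by the 2:1 spreading method:
Δσ = qBL/((B+z)(L+z)) = 127×4.2×4.2/((4.2+4.6)(4.2+4.6)) = 28.929 kPa
Final effective stress: σ'_f = 56.865 + 28.929 = 85.794 kPa.
σ'_f = 85.794 ≤ σ'_p = 124 kPa, so the clay remains overconsolidated and only the recompression index applies:
S_c = C_r·H/(1+e₀)·log₁₀(σ'_f/σ'_0) = 0.065×3.8/1.65×log₁₀(85.794/56.865)
    = 0.14969 × 0.17861 = 0.02674 m

S_c ≈ 26.7 mm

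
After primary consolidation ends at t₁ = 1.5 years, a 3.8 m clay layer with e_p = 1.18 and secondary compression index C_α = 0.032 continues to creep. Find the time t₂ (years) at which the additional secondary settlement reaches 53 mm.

S_s = C_α·H/(1+e_p)·log₁₀(t₂/t₁) ⇒ log₁₀(t₂/t₁) = S_s·(1+e_p)/(C_α·H).
log₁₀(t₂/t₁) = 0.053 × (1+1.18) / (0.032×3.8) = 0.9502
t₂ = t₁ × 10^0.9502 = 1.5 × 8.916 = 13.37 years

t₂ ≈ 13.4 years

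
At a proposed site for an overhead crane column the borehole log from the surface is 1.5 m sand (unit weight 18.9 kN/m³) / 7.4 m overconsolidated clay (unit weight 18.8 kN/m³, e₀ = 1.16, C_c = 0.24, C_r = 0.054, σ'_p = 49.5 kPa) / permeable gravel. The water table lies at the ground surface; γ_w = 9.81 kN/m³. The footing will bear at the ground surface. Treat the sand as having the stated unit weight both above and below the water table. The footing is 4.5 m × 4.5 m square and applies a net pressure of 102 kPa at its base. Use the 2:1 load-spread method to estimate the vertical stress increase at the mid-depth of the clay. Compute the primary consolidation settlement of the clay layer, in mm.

Mid-depth of clay below the ground surface: z = 1.5 + 7.4/2 = 5.2 m.
Total vertical stress at mid-clay: σ_v = 18.9×1.5 + 18.8×3.7 = 97.91 kPa.
Pore pressure: u = 9.81×(5.2 − 0) = 51.012 kPa.
Initial effective stress: σ'_0 = σ_v − u = 97.91 − 51.012 = 46.898 kPa.
Stress increase at mid-clay by the 2:1 spreading method:
Δσ = qBL/((B+z)(L+z)) = 102×4.5×4.5/((4.5+5.2)(4.5+5.2)) = 21.952 kPa
Final effective stress: σ'_f = 46.898 + 21.952 = 68.85 kPa.
σ'_f = 68.85 > σ'_p = 49.5 kPa, so the stress path crosses the preconsolidation pressure — recompression up to σ'_p, then virgin compression beyond:
S_c = H/(1+e₀)·[C_r·log₁₀(σ'_p/σ'_0) + C_c·log₁₀(σ'_f/σ'_p)]
    = 7.4/2.16 × [0.054×log₁₀(49.5/46.898) + 0.24×log₁₀(68.85/49.5)]
    = 3.4259 × [0.0012663 + 0.034392] = 0.1222 m

S_c ≈ 122 mm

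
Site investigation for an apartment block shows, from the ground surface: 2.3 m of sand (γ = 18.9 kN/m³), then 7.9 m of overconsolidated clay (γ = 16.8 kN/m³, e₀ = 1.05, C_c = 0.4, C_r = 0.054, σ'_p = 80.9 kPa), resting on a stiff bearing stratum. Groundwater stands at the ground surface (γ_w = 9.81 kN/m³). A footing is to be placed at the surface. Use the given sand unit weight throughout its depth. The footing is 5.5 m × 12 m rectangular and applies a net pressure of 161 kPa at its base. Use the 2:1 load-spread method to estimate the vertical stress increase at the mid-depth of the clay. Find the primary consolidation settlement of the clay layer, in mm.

Mid-depth of clay below the ground surface: z = 2.3 + 7.9/2 = 6.25 m.
Total vertical stress at mid-clay: σ_v = 18.9×2.3 + 16.8×3.95 = 109.83 kPa.
Pore pressure: u = 9.81×(6.25 − 0) = 61.312 kPa.
Initial effective stress: σ'_0 = σ_v − u = 109.83 − 61.312 = 48.518 kPa.
Stress increase at mid-clay by the 2:1 spreading method:
Δσ = qBL/((B+z)(L+z)) = 161×5.5×12/((5.5+6.25)(12+6.25)) = 49.553 kPa
Final effective stress: σ'_f = 48.518 + 49.553 = 98.071 kPa.
σ'_f = 98.071 > σ'_p = 80.9 kPa, so the stress path crosses the preconsolidation pressure — recompression up to σ'_p, then virgin compression beyond:
S_c = H/(1+e₀)·[C_r·log₁₀(σ'_p/σ'_0) + C_c·log₁₀(σ'_f/σ'_p)]
    = 7.9/2.05 × [0.054×log₁₀(80.9/48.518) + 0.4×log₁₀(98.071/80.9)]
    = 3.8537 × [0.01199 + 0.033437] = 0.1751 m

S_c ≈ 175 mm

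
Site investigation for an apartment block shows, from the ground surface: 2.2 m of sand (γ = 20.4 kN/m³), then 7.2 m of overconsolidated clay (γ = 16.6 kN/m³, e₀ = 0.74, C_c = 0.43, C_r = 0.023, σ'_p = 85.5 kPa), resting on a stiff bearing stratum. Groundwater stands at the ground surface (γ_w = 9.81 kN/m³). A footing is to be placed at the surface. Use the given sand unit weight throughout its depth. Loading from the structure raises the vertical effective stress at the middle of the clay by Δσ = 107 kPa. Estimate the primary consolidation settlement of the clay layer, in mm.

Mid-depth of clay below the ground surface: z = 2.2 + 7.2/2 = 5.8 m.
Total vertical stress at mid-clay: σ_v = 20.4×2.2 + 16.6×3.6 = 104.64 kPa.
Pore pressure: u = 9.81×(5.8 − 0) = 56.898 kPa.
Initial effective stress: σ'_0 = σ_v − u = 104.64 − 56.898 = 47.742 kPa.
Final effective stress: σ'_f = 47.742 + 107 = 154.74 kPa.
σ'_f = 154.74 > σ'_p = 85.5 kPa, so the stress path crosses the preconsolidation pressure — recompression up to σ'_p, then virgin compression beyond:
S_c = H/(1+e₀)·[C_r·log₁₀(σ'_p/σ'_0) + C_c·log₁₀(σ'_f/σ'_p)]
    = 7.2/1.74 × [0.023×log₁₀(85.5/47.742) + 0.43×log₁₀(154.74/85.5)]
    = 4.1379 × [0.0058205 + 0.11078] = 0.4825 m

S_c ≈ 482 mm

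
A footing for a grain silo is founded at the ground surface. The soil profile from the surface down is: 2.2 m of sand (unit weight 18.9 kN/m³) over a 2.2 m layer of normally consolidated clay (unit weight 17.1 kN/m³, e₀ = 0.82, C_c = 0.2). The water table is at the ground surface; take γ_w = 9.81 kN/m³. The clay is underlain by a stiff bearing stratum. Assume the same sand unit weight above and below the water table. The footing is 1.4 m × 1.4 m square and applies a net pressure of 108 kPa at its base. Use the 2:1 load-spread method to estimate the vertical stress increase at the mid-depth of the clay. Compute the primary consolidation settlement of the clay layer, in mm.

Mid-depth of clay below the ground surface: z = 2.2 + 2.2/2 = 3.3 m.
Total vertical stress at mid-clay: σ_v = 18.9×2.2 + 17.1×1.1 = 60.39 kPa.
Pore pressure: u = 9.81×(3.3 − 0) = 32.373 kPa.
Initial effective stress: σ'_0 = σ_v − u = 60.39 − 32.373 = 28.017 kPa.
Stress increase at mid-clay by the 2:1 spreading method:
Δσ = qBL/((B+z)(L+z)) = 108×1.4×1.4/((1.4+3.3)(1.4+3.3)) = 9.5826 kPa
Final effective stress: σ'_f = σ'_0 + Δσ = 28.017 + 9.5826 = 37.6 kPa.
Normally consolidated clay, so the full stress increment lies on the virgin compression line:
S_c = C_c·H/(1+e₀)·log₁₀(σ'_f/σ'_0) = 0.2×2.2/(1+0.82)×log₁₀(37.6/28.017)
    = 0.24176 × 0.12777 = 0.03089 m

S_c ≈ 30.9 mm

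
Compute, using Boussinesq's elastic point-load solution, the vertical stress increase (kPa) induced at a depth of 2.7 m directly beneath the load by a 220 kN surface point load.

Δσ_z ≈ 14.4 kPa

Boussinesq vertical stress below a point load on an elastic half-space:
Δσ_z = 3P/(2πz²) · [1 + (r/z)²]^(−5/2)
r/z = 0/2.7 = 0; [1+(r/z)²]^(−5/2) = 1.
Δσ_z = 3×220/(2π×2.7²) × 1 = 14.409 × 1 = 14.41 kPa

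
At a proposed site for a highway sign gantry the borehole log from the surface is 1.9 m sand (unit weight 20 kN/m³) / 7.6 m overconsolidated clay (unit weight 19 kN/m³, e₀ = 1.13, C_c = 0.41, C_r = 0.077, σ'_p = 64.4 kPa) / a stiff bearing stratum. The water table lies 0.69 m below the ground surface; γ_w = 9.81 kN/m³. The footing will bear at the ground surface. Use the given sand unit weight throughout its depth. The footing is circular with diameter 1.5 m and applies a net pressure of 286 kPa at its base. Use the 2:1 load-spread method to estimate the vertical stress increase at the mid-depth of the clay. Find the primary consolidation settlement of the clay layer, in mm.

Mid-depth of clay below the ground surface: z = 1.9 + 7.6/2 = 5.7 m.
Total vertical stress at mid-clay: σ_v = 20×1.9 + 19×3.8 = 110.2 kPa.
Pore pressure: u = 9.81×(5.7 − 0.69) = 49.148 kPa.
Initial effective stress: σ'_0 = σ_v − u = 110.2 − 49.148 = 61.052 kPa.
Stress increase at mid-clay by the 2:1 spreading method:
Δσ ≈ qD²/(D+z)² = 286×1.5²/(1.5+5.7)² = 12.413 kPa
Final effective stress: σ'_f = 61.052 + 12.413 = 73.465 kPa.
σ'_f = 73.465 > σ'_p = 64.4 kPa, so the stress path crosses the preconsolidation pressure — recompression up to σ'_p, then virgin compression beyond:
S_c = H/(1+e₀)·[C_r·log₁₀(σ'_p/σ'_0) + C_c·log₁₀(σ'_f/σ'_p)]
    = 7.6/2.13 × [0.077×log₁₀(64.4/61.052) + 0.41×log₁₀(73.465/64.4)]
    = 3.5681 × [0.0017853 + 0.02345] = 0.09004 m

S_c ≈ 90 mm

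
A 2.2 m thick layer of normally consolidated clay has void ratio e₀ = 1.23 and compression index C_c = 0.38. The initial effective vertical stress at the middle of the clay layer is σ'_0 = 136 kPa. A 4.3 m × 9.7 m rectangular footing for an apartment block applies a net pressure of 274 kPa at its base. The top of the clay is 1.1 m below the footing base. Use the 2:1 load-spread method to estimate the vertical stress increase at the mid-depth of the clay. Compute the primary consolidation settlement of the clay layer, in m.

S_c ≈ 0.12 m

Mid-depth of clay below the footing base: z = 1.1 + 2.2/2 = 2.2 m.
Stress increase at mid-clay by the 2:1 spreading method:
Δσ = qBL/((B+z)(L+z)) = 274×4.3×9.7/((4.3+2.2)(9.7+2.2)) = 147.75 kPa
Final effective stress: σ'_f = σ'_0 + Δσ = 136 + 147.75 = 283.75 kPa.
Normally consolidated clay, so the full stress increment lies on the virgin compression line:
S_c = C_c·H/(1+e₀)·log₁₀(σ'_f/σ'_0) = 0.38×2.2/(1+1.23)×log₁₀(283.75/136)
    = 0.37489 × 0.3194 = 0.1197 m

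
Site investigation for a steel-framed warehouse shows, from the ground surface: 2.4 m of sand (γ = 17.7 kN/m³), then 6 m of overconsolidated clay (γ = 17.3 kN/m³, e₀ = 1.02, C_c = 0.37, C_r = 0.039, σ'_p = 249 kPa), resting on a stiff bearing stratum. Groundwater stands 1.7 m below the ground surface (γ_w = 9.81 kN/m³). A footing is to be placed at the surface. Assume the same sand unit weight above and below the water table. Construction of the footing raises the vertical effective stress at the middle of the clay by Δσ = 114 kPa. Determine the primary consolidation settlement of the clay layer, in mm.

Mid-depth of clay below the ground surface: z = 2.4 + 6/2 = 5.4 m.
Total vertical stress at mid-clay: σ_v = 17.7×2.4 + 17.3×3 = 94.38 kPa.
Pore pressure: u = 9.81×(5.4 − 1.7) = 36.297 kPa.
Initial effective stress: σ'_0 = σ_v − u = 94.38 − 36.297 = 58.083 kPa.
Final effective stress: σ'_f = 58.083 + 114 = 172.08 kPa.
σ'_f = 172.08 ≤ σ'_p = 249 kPa, so the clay remains overconsolidated and only the recompression index applies:
S_c = C_r·H/(1+e₀)·log₁₀(σ'_f/σ'_0) = 0.039×6/2.02×log₁₀(172.08/58.083)
    = 0.11584 × 0.47168 = 0.05464 m

S_c ≈ 54.6 mm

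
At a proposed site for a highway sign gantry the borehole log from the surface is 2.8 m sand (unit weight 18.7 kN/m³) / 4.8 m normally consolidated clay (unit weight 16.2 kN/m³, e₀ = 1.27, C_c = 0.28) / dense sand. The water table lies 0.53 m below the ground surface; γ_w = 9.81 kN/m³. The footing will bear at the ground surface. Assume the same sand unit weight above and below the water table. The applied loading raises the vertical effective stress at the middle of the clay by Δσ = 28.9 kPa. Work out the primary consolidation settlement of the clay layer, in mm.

S_c ≈ 127 mm

Mid-depth of clay below the ground surface: z = 2.8 + 4.8/2 = 5.2 m.
Total vertical stress at mid-clay: σ_v = 18.7×2.8 + 16.2×2.4 = 91.24 kPa.
Pore pressure: u = 9.81×(5.2 − 0.53) = 45.813 kPa.
Initial effective stress: σ'_0 = σ_v − u = 91.24 − 45.813 = 45.427 kPa.
Final effective stress: σ'_f = σ'_0 + Δσ = 45.427 + 28.9 = 74.327 kPa.
Normally consolidated clay, so the full stress increment lies on the virgin compression line:
S_c = C_c·H/(1+e₀)·log₁₀(σ'_f/σ'_0) = 0.28×4.8/(1+1.27)×log₁₀(74.327/45.427)
    = 0.59207 × 0.21383 = 0.1266 m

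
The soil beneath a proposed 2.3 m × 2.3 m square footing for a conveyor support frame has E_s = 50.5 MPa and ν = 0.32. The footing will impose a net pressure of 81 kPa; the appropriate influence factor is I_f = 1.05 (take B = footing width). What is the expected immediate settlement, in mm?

S_e ≈ 3.48 mm

Immediate (elastic) settlement: S_e = q·B·(1−ν²)/E_s · I_f.
E_s = 50.5 MPa = 50500 kPa.
S_e = 81 × 2.3 × (1 − 0.32²) / 50500 × 1.05
    = 81 × 2.3 × 0.8976 / 50500 × 1.05
    = 0.003477 m = 3.477 mm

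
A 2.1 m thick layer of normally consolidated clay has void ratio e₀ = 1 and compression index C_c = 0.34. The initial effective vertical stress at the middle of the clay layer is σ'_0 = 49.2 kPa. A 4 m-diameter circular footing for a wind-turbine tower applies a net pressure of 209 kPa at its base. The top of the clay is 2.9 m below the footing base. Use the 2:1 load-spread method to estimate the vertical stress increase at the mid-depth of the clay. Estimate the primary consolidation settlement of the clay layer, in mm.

S_c ≈ 113 mm

Mid-depth of clay below the footing base: z = 2.9 + 2.1/2 = 3.95 m.
Stress increase at mid-clay by the 2:1 spreading method:
Δσ ≈ qD²/(D+z)² = 209×4²/(4+3.95)² = 52.909 kPa
Final effective stress: σ'_f = σ'_0 + Δσ = 49.2 + 52.909 = 102.11 kPa.
Normally consolidated clay, so the full stress increment lies on the virgin compression line:
S_c = C_c·H/(1+e₀)·log₁₀(σ'_f/σ'_0) = 0.34×2.1/(1+1)×log₁₀(102.11/49.2)
    = 0.357 × 0.3171 = 0.1132 m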